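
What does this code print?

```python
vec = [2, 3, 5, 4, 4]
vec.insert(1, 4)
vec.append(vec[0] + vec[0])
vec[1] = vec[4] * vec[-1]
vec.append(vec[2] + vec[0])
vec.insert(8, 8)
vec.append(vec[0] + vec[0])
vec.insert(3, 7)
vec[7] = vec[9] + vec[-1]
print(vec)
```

[2, 16, 3, 7, 5, 4, 4, 12, 5, 8, 4]

insert 4 at 1 → [2, 4, 3, 5, 4, 4]
append vec[0]+vec[0] = 2+2 = 4 → [2, 4, 3, 5, 4, 4, 4]
vec[1] = vec[4]*vec[-1] = 4*4 = 16 → [2, 16, 3, 5, 4, 4, 4]
append vec[2]+vec[0] = 3+2 = 5 → [2, 16, 3, 5, 4, 4, 4, 5]
insert 8 at 8 → [2, 16, 3, 5, 4, 4, 4, 5, 8]
append vec[0]+vec[0] = 2+2 = 4 → [2, 16, 3, 5, 4, 4, 4, 5, 8, 4]
insert 7 at 3 → [2, 16, 3, 7, 5, 4, 4, 4, 5, 8, 4]
vec[7] = vec[9]+vec[-1] = 8+4 = 12 → [2, 16, 3, 7, 5, 4, 4, 12, 5, 8, 4]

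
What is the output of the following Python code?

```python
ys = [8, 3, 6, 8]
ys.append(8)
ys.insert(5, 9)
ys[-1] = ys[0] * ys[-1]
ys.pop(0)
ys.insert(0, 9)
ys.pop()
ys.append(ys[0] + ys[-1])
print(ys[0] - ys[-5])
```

6

append 8 → [8, 3, 6, 8, 8]
insert 9 at 5 → [8, 3, 6, 8, 8, 9]
ys[-1] = ys[0]*ys[-1] = 8*9 = 72 → [8, 3, 6, 8, 8, 72]
pop(0) removes 8 → [3, 6, 8, 8, 72]
insert 9 at 0 → [9, 3, 6, 8, 8, 72]
pop() removes 72 → [9, 3, 6, 8, 8]
append ys[0]+ys[-1] = 9+8 = 17 → [9, 3, 6, 8, 8, 17]
ys[0]-ys[-5] = 9-3 = 6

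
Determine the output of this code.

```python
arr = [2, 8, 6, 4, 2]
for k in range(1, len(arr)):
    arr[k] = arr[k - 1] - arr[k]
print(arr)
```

k=1: arr[1] = 2-8 = -6 → [2, -6, 6, 4, 2]
k=2: arr[2] = (-6)-6 = -12 → [2, -6, -12, 4, 2]
k=3: arr[3] = (-12)-4 = -16 → [2, -6, -12, -16, 2]
k=4: arr[4] = (-16)-2 = -18 → [2, -6, -12, -16, -18]

[2, -6, -12, -16, -18]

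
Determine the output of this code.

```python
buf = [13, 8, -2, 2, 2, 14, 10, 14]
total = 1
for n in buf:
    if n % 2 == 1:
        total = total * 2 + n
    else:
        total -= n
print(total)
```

n=13: odd, total = 1*2+13 = 15
n=8: not odd, total = 15-8 = 7
n=-2: not odd, total = 7-(-2) = 9
n=2: not odd, total = 9-2 = 7
n=2: not odd, total = 7-2 = 5
n=14: not odd, total = 5-14 = -9
n=10: not odd, total = (-9)-10 = -19
n=14: not odd, total = (-19)-14 = -33

-33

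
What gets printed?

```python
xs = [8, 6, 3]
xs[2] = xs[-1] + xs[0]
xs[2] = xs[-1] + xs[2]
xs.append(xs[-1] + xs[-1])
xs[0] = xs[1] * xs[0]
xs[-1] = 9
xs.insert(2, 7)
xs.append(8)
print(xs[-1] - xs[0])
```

xs[2] = xs[-1]+xs[0] = 3+8 = 11 → [8, 6, 11]
xs[2] = xs[-1]+xs[2] = 11+11 = 22 → [8, 6, 22]
append xs[-1]+xs[-1] = 22+22 = 44 → [8, 6, 22, 44]
xs[0] = xs[1]*xs[0] = 6*8 = 48 → [48, 6, 22, 44]
xs[-1] = 9 → [48, 6, 22, 9]
insert 7 at 2 → [48, 6, 7, 22, 9]
append 8 → [48, 6, 7, 22, 9, 8]
xs[-1]-xs[0] = 8-48 = -40

-40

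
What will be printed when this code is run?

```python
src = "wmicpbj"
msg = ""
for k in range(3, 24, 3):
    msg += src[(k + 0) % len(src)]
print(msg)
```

cjibmpw

k=3: add src[3]='c' → 'c'
k=6: add src[6]='j' → 'cj'
k=9: add src[2]='i' → 'cji'
k=12: add src[5]='b' → 'cjib'
k=15: add src[1]='m' → 'cjibm'
k=18: add src[4]='p' → 'cjibmp'
k=21: add src[0]='w' → 'cjibmpw'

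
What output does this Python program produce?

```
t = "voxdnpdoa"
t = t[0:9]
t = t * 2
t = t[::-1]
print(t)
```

aodpndxovaodpndxov

slice [0:9] → 'voxdnpdoa'
repeat ×2 → 'voxdnpdoavoxdnpdoa'
reverse → 'aodpndxovaodpndxov'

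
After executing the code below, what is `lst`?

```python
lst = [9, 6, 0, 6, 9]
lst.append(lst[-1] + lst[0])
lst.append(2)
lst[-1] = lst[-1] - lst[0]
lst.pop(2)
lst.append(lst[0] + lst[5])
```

append lst[-1]+lst[0] = 9+9 = 18 → [9, 6, 0, 6, 9, 18]
append 2 → [9, 6, 0, 6, 9, 18, 2]
lst[-1] = lst[-1]-lst[0] = 2-9 = -7 → [9, 6, 0, 6, 9, 18, -7]
pop(2) removes 0 → [9, 6, 6, 9, 18, -7]
append lst[0]+lst[5] = 9+(-7) = 2 → [9, 6, 6, 9, 18, -7, 2]

[9, 6, 6, 9, 18, -7, 2]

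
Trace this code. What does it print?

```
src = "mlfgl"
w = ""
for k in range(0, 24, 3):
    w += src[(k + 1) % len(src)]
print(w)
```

llfmgllf

k=0: add src[1]='l' → 'l'
k=3: add src[4]='l' → 'll'
k=6: add src[2]='f' → 'llf'
k=9: add src[0]='m' → 'llfm'
k=12: add src[3]='g' → 'llfmg'
k=15: add src[1]='l' → 'llfmgl'
k=18: add src[4]='l' → 'llfmgll'
k=21: add src[2]='f' → 'llfmgllf'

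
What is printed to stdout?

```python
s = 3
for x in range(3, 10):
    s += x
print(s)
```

45

x=3: s = 3+3 = 6
x=4: s = 6+4 = 10
x=5: s = 10+5 = 15
x=6: s = 15+6 = 21
x=7: s = 21+7 = 28
x=8: s = 28+8 = 36
x=9: s = 36+9 = 45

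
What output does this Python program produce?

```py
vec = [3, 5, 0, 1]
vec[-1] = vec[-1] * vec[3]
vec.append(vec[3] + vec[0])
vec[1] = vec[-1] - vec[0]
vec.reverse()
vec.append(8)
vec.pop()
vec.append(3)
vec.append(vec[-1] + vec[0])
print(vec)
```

[4, 1, 0, 1, 3, 3, 7]

vec[-1] = vec[-1]*vec[3] = 1*1 = 1 → [3, 5, 0, 1]
append vec[3]+vec[0] = 1+3 = 4 → [3, 5, 0, 1, 4]
vec[1] = vec[-1]-vec[0] = 4-3 = 1 → [3, 1, 0, 1, 4]
reverse → [4, 1, 0, 1, 3]
append 8 → [4, 1, 0, 1, 3, 8]
pop() removes 8 → [4, 1, 0, 1, 3]
append 3 → [4, 1, 0, 1, 3, 3]
append vec[-1]+vec[0] = 3+4 = 7 → [4, 1, 0, 1, 3, 3, 7]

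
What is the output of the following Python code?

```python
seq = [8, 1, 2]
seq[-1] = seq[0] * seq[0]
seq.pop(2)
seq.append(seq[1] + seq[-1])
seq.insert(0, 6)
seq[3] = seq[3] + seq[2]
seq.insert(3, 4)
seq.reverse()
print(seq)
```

seq[-1] = seq[0]*seq[0] = 8*8 = 64 → [8, 1, 64]
pop(2) removes 64 → [8, 1]
append seq[1]+seq[-1] = 1+1 = 2 → [8, 1, 2]
insert 6 at 0 → [6, 8, 1, 2]
seq[3] = seq[3]+seq[2] = 2+1 = 3 → [6, 8, 1, 3]
insert 4 at 3 → [6, 8, 1, 4, 3]
reverse → [3, 4, 1, 8, 6]

[3, 4, 1, 8, 6]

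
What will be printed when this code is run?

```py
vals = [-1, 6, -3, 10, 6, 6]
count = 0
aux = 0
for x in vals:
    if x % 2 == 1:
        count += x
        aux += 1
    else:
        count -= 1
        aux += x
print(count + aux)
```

22

x=-1: odd, count = 0+(-1) = -1; aux=1
x=6: not odd, count = (-1)-1 = -2; aux=7
x=-3: odd, count = (-2)+(-3) = -5; aux=8
x=10: not odd, count = (-5)-1 = -6; aux=18
x=6: not odd, count = (-6)-1 = -7; aux=24
x=6: not odd, count = (-7)-1 = -8; aux=30
count+aux = (-8)+30 = 22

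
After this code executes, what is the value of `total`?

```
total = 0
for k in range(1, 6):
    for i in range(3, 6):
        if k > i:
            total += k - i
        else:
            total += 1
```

k=1,i=3: not 1>3, total = 0+1 = 1
k=1,i=4: not 1>4, total = 1+1 = 2
k=1,i=5: not 1>5, total = 2+1 = 3
k=2,i=3: not 2>3, total = 3+1 = 4
k=2,i=4: not 2>4, total = 4+1 = 5
k=2,i=5: not 2>5, total = 5+1 = 6
k=3,i=3: not 3>3, total = 6+1 = 7
k=3,i=4: not 3>4, total = 7+1 = 8
k=3,i=5: not 3>5, total = 8+1 = 9
k=4,i=3: 4>3, total = 9+1 = 10
k=4,i=4: not 4>4, total = 10+1 = 11
k=4,i=5: not 4>5, total = 11+1 = 12
k=5,i=3: 5>3, total = 12+2 = 14
k=5,i=4: 5>4, total = 14+1 = 15
k=5,i=5: not 5>5, total = 15+1 = 16

16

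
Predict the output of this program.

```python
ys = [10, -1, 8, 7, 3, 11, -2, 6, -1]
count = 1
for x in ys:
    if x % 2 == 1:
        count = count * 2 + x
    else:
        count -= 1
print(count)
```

53

x=10: not odd, count = 1-1 = 0
x=-1: odd, count = 0*2+(-1) = -1
x=8: not odd, count = (-1)-1 = -2
x=7: odd, count = (-2)*2+7 = 3
x=3: odd, count = 3*2+3 = 9
x=11: odd, count = 9*2+11 = 29
x=-2: not odd, count = 29-1 = 28
x=6: not odd, count = 28-1 = 27
x=-1: odd, count = 27*2+(-1) = 53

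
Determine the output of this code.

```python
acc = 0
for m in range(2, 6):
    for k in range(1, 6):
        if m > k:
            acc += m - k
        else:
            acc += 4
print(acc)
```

60

m=2,k=1: 2>1, acc = 0+1 = 1
m=2,k=2: not 2>2, acc = 1+4 = 5
m=2,k=3: not 2>3, acc = 5+4 = 9
m=2,k=4: not 2>4, acc = 9+4 = 13
m=2,k=5: not 2>5, acc = 13+4 = 17
m=3,k=1: 3>1, acc = 17+2 = 19
m=3,k=2: 3>2, acc = 19+1 = 20
m=3,k=3: not 3>3, acc = 20+4 = 24
m=3,k=4: not 3>4, acc = 24+4 = 28
m=3,k=5: not 3>5, acc = 28+4 = 32
m=4,k=1: 4>1, acc = 32+3 = 35
m=4,k=2: 4>2, acc = 35+2 = 37
m=4,k=3: 4>3, acc = 37+1 = 38
m=4,k=4: not 4>4, acc = 38+4 = 42
m=4,k=5: not 4>5, acc = 42+4 = 46
m=5,k=1: 5>1, acc = 46+4 = 50
m=5,k=2: 5>2, acc = 50+3 = 53
m=5,k=3: 5>3, acc = 53+2 = 55
m=5,k=4: 5>4, acc = 55+1 = 56
m=5,k=5: not 5>5, acc = 56+4 = 60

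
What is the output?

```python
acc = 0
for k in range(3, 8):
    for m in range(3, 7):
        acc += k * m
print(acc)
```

450

k=3,m=3: acc = 0+9 = 9
k=3,m=4: acc = 9+12 = 21
k=3,m=5: acc = 21+15 = 36
k=3,m=6: acc = 36+18 = 54
k=4,m=3: acc = 54+12 = 66
k=4,m=4: acc = 66+16 = 82
k=4,m=5: acc = 82+20 = 102
k=4,m=6: acc = 102+24 = 126
k=5,m=3: acc = 126+15 = 141
k=5,m=4: acc = 141+20 = 161
k=5,m=5: acc = 161+25 = 186
k=5,m=6: acc = 186+30 = 216
k=6,m=3: acc = 216+18 = 234
k=6,m=4: acc = 234+24 = 258
k=6,m=5: acc = 258+30 = 288
k=6,m=6: acc = 288+36 = 324
k=7,m=3: acc = 324+21 = 345
k=7,m=4: acc = 345+28 = 373
k=7,m=5: acc = 373+35 = 408
k=7,m=6: acc = 408+42 = 450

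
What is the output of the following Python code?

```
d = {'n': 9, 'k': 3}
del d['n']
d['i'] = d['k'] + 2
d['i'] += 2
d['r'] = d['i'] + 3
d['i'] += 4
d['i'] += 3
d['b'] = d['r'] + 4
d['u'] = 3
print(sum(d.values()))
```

44

del 'n' → {'k': 3}
d['i'] = d['k']+2 = 5 → {'k': 3, 'i': 5}
d['i'] = 5+2 = 7 → {'k': 3, 'i': 7}
d['r'] = d['i']+3 = 10 → {'k': 3, 'i': 7, 'r': 10}
d['i'] = 7+4 = 11 → {'k': 3, 'i': 11, 'r': 10}
d['i'] = 11+3 = 14 → {'k': 3, 'i': 14, 'r': 10}
d['b'] = d['r']+4 = 14 → {'k': 3, 'i': 14, 'r': 10, 'b': 14}
d['u'] = 3 → {'k': 3, 'i': 14, 'r': 10, 'b': 14, 'u': 3}
sum of values = 44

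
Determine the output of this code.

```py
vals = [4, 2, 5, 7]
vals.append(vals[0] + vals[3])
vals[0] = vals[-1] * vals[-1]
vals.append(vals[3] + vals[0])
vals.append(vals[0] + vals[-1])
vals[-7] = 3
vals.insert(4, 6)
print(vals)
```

append vals[0]+vals[3] = 4+7 = 11 → [4, 2, 5, 7, 11]
vals[0] = vals[-1]*vals[-1] = 11*11 = 121 → [121, 2, 5, 7, 11]
append vals[3]+vals[0] = 7+121 = 128 → [121, 2, 5, 7, 11, 128]
append vals[0]+vals[-1] = 121+128 = 249 → [121, 2, 5, 7, 11, 128, 249]
vals[-7] = 3 → [3, 2, 5, 7, 11, 128, 249]
insert 6 at 4 → [3, 2, 5, 7, 6, 11, 128, 249]

[3, 2, 5, 7, 6, 11, 128, 249]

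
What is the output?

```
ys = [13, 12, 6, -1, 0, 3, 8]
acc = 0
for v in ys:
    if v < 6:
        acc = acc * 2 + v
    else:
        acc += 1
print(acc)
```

v=13: not <6, acc = 0+1 = 1
v=12: not <6, acc = 1+1 = 2
v=6: not <6, acc = 2+1 = 3
v=-1: <6, acc = 3*2+(-1) = 5
v=0: <6, acc = 5*2+0 = 10
v=3: <6, acc = 10*2+3 = 23
v=8: not <6, acc = 23+1 = 24

24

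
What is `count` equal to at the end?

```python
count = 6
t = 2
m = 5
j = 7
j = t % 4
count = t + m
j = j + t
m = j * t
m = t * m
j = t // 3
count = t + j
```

j = 2%4 = 2
count = 2+5 = 7
j = 2+2 = 4
m = 4*2 = 8
m = 2*8 = 16
j = 2//3 = 0
count = 2+0 = 2

2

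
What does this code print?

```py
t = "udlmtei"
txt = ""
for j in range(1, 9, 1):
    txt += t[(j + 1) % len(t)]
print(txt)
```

j=1: add t[2]='l' → 'l'
j=2: add t[3]='m' → 'lm'
j=3: add t[4]='t' → 'lmt'
j=4: add t[5]='e' → 'lmte'
j=5: add t[6]='i' → 'lmtei'
j=6: add t[0]='u' → 'lmteiu'
j=7: add t[1]='d' → 'lmteiud'
j=8: add t[2]='l' → 'lmteiudl'

lmteiudl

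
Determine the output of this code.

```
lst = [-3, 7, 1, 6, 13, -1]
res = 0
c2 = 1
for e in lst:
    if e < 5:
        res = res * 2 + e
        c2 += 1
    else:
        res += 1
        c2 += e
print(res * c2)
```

e=-3: <5, res = 0*2+(-3) = -3; c2=2
e=7: not <5, res = (-3)+1 = -2; c2=9
e=1: <5, res = (-2)*2+1 = -3; c2=10
e=6: not <5, res = (-3)+1 = -2; c2=16
e=13: not <5, res = (-2)+1 = -1; c2=29
e=-1: <5, res = (-1)*2+(-1) = -3; c2=30
res*c2 = (-3)*30 = -90

-90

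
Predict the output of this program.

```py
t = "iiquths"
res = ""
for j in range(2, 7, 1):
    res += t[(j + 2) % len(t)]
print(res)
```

j=2: add t[4]='t' → 't'
j=3: add t[5]='h' → 'th'
j=4: add t[6]='s' → 'ths'
j=5: add t[0]='i' → 'thsi'
j=6: add t[1]='i' → 'thsii'

thsii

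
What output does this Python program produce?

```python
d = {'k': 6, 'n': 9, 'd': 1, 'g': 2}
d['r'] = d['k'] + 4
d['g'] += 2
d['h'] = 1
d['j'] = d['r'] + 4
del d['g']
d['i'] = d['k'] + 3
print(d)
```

d['r'] = d['k']+4 = 10 → {'k': 6, 'n': 9, 'd': 1, 'g': 2, 'r': 10}
d['g'] = 2+2 = 4 → {'k': 6, 'n': 9, 'd': 1, 'g': 4, 'r': 10}
d['h'] = 1 → {'k': 6, 'n': 9, 'd': 1, 'g': 4, 'r': 10, 'h': 1}
d['j'] = d['r']+4 = 14 → {'k': 6, 'n': 9, 'd': 1, 'g': 4, 'r': 10, 'h': 1, 'j': 14}
del 'g' → {'k': 6, 'n': 9, 'd': 1, 'r': 10, 'h': 1, 'j': 14}
d['i'] = d['k']+3 = 9 → {'k': 6, 'n': 9, 'd': 1, 'r': 10, 'h': 1, 'j': 14, 'i': 9}

{'k': 6, 'n': 9, 'd': 1, 'r': 10, 'h': 1, 'j': 14, 'i': 9}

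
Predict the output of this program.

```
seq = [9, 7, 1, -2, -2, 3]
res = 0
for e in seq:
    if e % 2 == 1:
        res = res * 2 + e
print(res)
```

e=9: odd, res = 0*2+9 = 9
e=7: odd, res = 9*2+7 = 25
e=1: odd, res = 25*2+1 = 51
e=-2: not odd
e=-2: not odd
e=3: odd, res = 51*2+3 = 105

105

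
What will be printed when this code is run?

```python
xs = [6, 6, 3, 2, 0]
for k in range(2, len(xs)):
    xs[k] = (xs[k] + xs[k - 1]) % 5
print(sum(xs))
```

k=2: xs[2] = (3+6)%5 = 4 → [6, 6, 4, 2, 0]
k=3: xs[3] = (2+4)%5 = 1 → [6, 6, 4, 1, 0]
k=4: xs[4] = (0+1)%5 = 1 → [6, 6, 4, 1, 1]
sum = 18

18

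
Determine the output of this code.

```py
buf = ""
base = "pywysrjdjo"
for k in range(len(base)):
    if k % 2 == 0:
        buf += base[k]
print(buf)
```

k=0: add 'p' → 'p'
k=1: skip
k=2: add 'w' → 'pw'
k=3: skip
k=4: add 's' → 'pws'
k=5: skip
k=6: add 'j' → 'pwsj'
k=7: skip
k=8: add 'j' → 'pwsjj'
k=9: skip

pwsjj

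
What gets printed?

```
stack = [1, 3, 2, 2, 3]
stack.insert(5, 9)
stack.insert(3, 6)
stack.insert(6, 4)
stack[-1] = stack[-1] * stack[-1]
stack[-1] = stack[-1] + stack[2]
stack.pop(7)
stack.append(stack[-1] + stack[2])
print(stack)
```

insert 9 at 5 → [1, 3, 2, 2, 3, 9]
insert 6 at 3 → [1, 3, 2, 6, 2, 3, 9]
insert 4 at 6 → [1, 3, 2, 6, 2, 3, 4, 9]
stack[-1] = stack[-1]*stack[-1] = 9*9 = 81 → [1, 3, 2, 6, 2, 3, 4, 81]
stack[-1] = stack[-1]+stack[2] = 81+2 = 83 → [1, 3, 2, 6, 2, 3, 4, 83]
pop(7) removes 83 → [1, 3, 2, 6, 2, 3, 4]
append stack[-1]+stack[2] = 4+2 = 6 → [1, 3, 2, 6, 2, 3, 4, 6]

[1, 3, 2, 6, 2, 3, 4, 6]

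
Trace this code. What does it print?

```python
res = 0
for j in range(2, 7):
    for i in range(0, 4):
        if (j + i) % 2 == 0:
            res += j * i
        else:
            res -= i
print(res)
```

j=2,i=0: even sum, res = 0+0 = 0
j=2,i=1: odd sum, res = 0-1 = -1
j=2,i=2: even sum, res = (-1)+4 = 3
j=2,i=3: odd sum, res = 3-3 = 0
j=3,i=0: odd sum, res = 0-0 = 0
j=3,i=1: even sum, res = 0+3 = 3
j=3,i=2: odd sum, res = 3-2 = 1
j=3,i=3: even sum, res = 1+9 = 10
j=4,i=0: even sum, res = 10+0 = 10
j=4,i=1: odd sum, res = 10-1 = 9
j=4,i=2: even sum, res = 9+8 = 17
j=4,i=3: odd sum, res = 17-3 = 14
j=5,i=0: odd sum, res = 14-0 = 14
j=5,i=1: even sum, res = 14+5 = 19
j=5,i=2: odd sum, res = 19-2 = 17
j=5,i=3: even sum, res = 17+15 = 32
j=6,i=0: even sum, res = 32+0 = 32
j=6,i=1: odd sum, res = 32-1 = 31
j=6,i=2: even sum, res = 31+12 = 43
j=6,i=3: odd sum, res = 43-3 = 40

40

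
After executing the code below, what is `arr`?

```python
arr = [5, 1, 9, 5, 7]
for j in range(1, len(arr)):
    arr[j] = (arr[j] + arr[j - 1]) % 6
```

[5, 0, 3, 2, 3]

j=1: arr[1] = (1+5)%6 = 0 → [5, 0, 9, 5, 7]
j=2: arr[2] = (9+0)%6 = 3 → [5, 0, 3, 5, 7]
j=3: arr[3] = (5+3)%6 = 2 → [5, 0, 3, 2, 7]
j=4: arr[4] = (7+2)%6 = 3 → [5, 0, 3, 2, 3]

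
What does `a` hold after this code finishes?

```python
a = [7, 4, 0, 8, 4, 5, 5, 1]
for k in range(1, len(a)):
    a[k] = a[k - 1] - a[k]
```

[7, 3, 3, -5, -9, -14, -19, -20]

k=1: a[1] = 7-4 = 3 → [7, 3, 0, 8, 4, 5, 5, 1]
k=2: a[2] = 3-0 = 3 → [7, 3, 3, 8, 4, 5, 5, 1]
k=3: a[3] = 3-8 = -5 → [7, 3, 3, -5, 4, 5, 5, 1]
k=4: a[4] = (-5)-4 = -9 → [7, 3, 3, -5, -9, 5, 5, 1]
k=5: a[5] = (-9)-5 = -14 → [7, 3, 3, -5, -9, -14, 5, 1]
k=6: a[6] = (-14)-5 = -19 → [7, 3, 3, -5, -9, -14, -19, 1]
k=7: a[7] = (-19)-1 = -20 → [7, 3, 3, -5, -9, -14, -19, -20]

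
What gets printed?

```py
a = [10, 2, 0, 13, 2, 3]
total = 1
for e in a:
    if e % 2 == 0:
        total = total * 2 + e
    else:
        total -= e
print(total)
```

e=10: even, total = 1*2+10 = 12
e=2: even, total = 12*2+2 = 26
e=0: even, total = 26*2+0 = 52
e=13: not even, total = 52-13 = 39
e=2: even, total = 39*2+2 = 80
e=3: not even, total = 80-3 = 77

77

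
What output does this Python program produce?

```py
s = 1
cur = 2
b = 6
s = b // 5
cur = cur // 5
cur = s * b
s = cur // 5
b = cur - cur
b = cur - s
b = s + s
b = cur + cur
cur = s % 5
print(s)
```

s = 6//5 = 1
cur = 2//5 = 0
cur = 1*6 = 6
s = 6//5 = 1
b = 6-6 = 0
b = 6-1 = 5
b = 1+1 = 2
b = 6+6 = 12
cur = 1%5 = 1

1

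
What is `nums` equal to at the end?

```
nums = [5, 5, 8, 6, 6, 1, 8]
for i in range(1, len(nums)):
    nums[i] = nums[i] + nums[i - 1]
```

i=1: nums[1] = 5+5 = 10 → [5, 10, 8, 6, 6, 1, 8]
i=2: nums[2] = 8+10 = 18 → [5, 10, 18, 6, 6, 1, 8]
i=3: nums[3] = 6+18 = 24 → [5, 10, 18, 24, 6, 1, 8]
i=4: nums[4] = 6+24 = 30 → [5, 10, 18, 24, 30, 1, 8]
i=5: nums[5] = 1+30 = 31 → [5, 10, 18, 24, 30, 31, 8]
i=6: nums[6] = 8+31 = 39 → [5, 10, 18, 24, 30, 31, 39]

[5, 10, 18, 24, 30, 31, 39]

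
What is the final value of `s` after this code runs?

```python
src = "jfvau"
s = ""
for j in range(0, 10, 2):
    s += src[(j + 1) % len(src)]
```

'fajvu'

j=0: add src[1]='f' → 'f'
j=2: add src[3]='a' → 'fa'
j=4: add src[0]='j' → 'faj'
j=6: add src[2]='v' → 'fajv'
j=8: add src[4]='u' → 'fajvu'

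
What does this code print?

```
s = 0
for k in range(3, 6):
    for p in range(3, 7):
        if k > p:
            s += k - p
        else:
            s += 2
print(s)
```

k=3,p=3: not 3>3, s = 0+2 = 2
k=3,p=4: not 3>4, s = 2+2 = 4
k=3,p=5: not 3>5, s = 4+2 = 6
k=3,p=6: not 3>6, s = 6+2 = 8
k=4,p=3: 4>3, s = 8+1 = 9
k=4,p=4: not 4>4, s = 9+2 = 11
k=4,p=5: not 4>5, s = 11+2 = 13
k=4,p=6: not 4>6, s = 13+2 = 15
k=5,p=3: 5>3, s = 15+2 = 17
k=5,p=4: 5>4, s = 17+1 = 18
k=5,p=5: not 5>5, s = 18+2 = 20
k=5,p=6: not 5>6, s = 20+2 = 22

22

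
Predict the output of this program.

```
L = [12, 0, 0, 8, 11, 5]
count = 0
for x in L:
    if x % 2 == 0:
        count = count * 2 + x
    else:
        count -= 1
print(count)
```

x=12: even, count = 0*2+12 = 12
x=0: even, count = 12*2+0 = 24
x=0: even, count = 24*2+0 = 48
x=8: even, count = 48*2+8 = 104
x=11: not even, count = 104-1 = 103
x=5: not even, count = 103-1 = 102

102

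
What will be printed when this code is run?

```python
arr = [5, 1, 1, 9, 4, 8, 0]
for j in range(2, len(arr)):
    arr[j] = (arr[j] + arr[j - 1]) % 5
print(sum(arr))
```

15

j=2: arr[2] = (1+1)%5 = 2 → [5, 1, 2, 9, 4, 8, 0]
j=3: arr[3] = (9+2)%5 = 1 → [5, 1, 2, 1, 4, 8, 0]
j=4: arr[4] = (4+1)%5 = 0 → [5, 1, 2, 1, 0, 8, 0]
j=5: arr[5] = (8+0)%5 = 3 → [5, 1, 2, 1, 0, 3, 0]
j=6: arr[6] = (0+3)%5 = 3 → [5, 1, 2, 1, 0, 3, 3]
sum = 15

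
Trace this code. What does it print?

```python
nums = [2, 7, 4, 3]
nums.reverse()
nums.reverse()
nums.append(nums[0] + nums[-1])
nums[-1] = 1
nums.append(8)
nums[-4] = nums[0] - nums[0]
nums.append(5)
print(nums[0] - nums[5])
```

-6

reverse → [3, 4, 7, 2]
reverse → [2, 7, 4, 3]
append nums[0]+nums[-1] = 2+3 = 5 → [2, 7, 4, 3, 5]
nums[-1] = 1 → [2, 7, 4, 3, 1]
append 8 → [2, 7, 4, 3, 1, 8]
nums[-4] = nums[0]-nums[0] = 2-2 = 0 → [2, 7, 0, 3, 1, 8]
append 5 → [2, 7, 0, 3, 1, 8, 5]
nums[0]-nums[5] = 2-8 = -6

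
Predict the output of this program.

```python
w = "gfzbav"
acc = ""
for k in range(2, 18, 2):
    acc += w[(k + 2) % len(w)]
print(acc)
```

k=2: add w[4]='a' → 'a'
k=4: add w[0]='g' → 'ag'
k=6: add w[2]='z' → 'agz'
k=8: add w[4]='a' → 'agza'
k=10: add w[0]='g' → 'agzag'
k=12: add w[2]='z' → 'agzagz'
k=14: add w[4]='a' → 'agzagza'
k=16: add w[0]='g' → 'agzagzag'

agzagzag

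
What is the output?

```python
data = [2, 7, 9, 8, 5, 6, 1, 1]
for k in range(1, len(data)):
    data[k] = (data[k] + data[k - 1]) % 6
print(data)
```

[2, 3, 0, 2, 1, 1, 2, 3]

k=1: data[1] = (7+2)%6 = 3 → [2, 3, 9, 8, 5, 6, 1, 1]
k=2: data[2] = (9+3)%6 = 0 → [2, 3, 0, 8, 5, 6, 1, 1]
k=3: data[3] = (8+0)%6 = 2 → [2, 3, 0, 2, 5, 6, 1, 1]
k=4: data[4] = (5+2)%6 = 1 → [2, 3, 0, 2, 1, 6, 1, 1]
k=5: data[5] = (6+1)%6 = 1 → [2, 3, 0, 2, 1, 1, 1, 1]
k=6: data[6] = (1+1)%6 = 2 → [2, 3, 0, 2, 1, 1, 2, 1]
k=7: data[7] = (1+2)%6 = 3 → [2, 3, 0, 2, 1, 1, 2, 3]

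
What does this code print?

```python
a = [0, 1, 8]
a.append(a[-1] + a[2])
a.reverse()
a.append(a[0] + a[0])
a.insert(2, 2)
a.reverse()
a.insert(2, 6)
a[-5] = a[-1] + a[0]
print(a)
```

[32, 0, 48, 1, 2, 8, 16]

append a[-1]+a[2] = 8+8 = 16 → [0, 1, 8, 16]
reverse → [16, 8, 1, 0]
append a[0]+a[0] = 16+16 = 32 → [16, 8, 1, 0, 32]
insert 2 at 2 → [16, 8, 2, 1, 0, 32]
reverse → [32, 0, 1, 2, 8, 16]
insert 6 at 2 → [32, 0, 6, 1, 2, 8, 16]
a[-5] = a[-1]+a[0] = 16+32 = 48 → [32, 0, 48, 1, 2, 8, 16]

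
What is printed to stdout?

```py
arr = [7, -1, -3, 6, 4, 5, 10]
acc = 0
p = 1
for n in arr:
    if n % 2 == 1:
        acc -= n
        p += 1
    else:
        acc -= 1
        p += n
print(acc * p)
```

-275

n=7: odd, acc = 0-7 = -7; p=2
n=-1: odd, acc = (-7)-(-1) = -6; p=3
n=-3: odd, acc = (-6)-(-3) = -3; p=4
n=6: not odd, acc = (-3)-1 = -4; p=10
n=4: not odd, acc = (-4)-1 = -5; p=14
n=5: odd, acc = (-5)-5 = -10; p=15
n=10: not odd, acc = (-10)-1 = -11; p=25
acc*p = (-11)*25 = -275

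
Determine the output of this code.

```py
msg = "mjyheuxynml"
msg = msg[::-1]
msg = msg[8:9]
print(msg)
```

reverse → 'lmnyxuehyjm'
slice [8:9] → 'y'

y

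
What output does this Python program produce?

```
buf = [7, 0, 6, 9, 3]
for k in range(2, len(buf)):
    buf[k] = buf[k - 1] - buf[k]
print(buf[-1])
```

-18

k=2: buf[2] = 0-6 = -6 → [7, 0, -6, 9, 3]
k=3: buf[3] = (-6)-9 = -15 → [7, 0, -6, -15, 3]
k=4: buf[4] = (-15)-3 = -18 → [7, 0, -6, -15, -18]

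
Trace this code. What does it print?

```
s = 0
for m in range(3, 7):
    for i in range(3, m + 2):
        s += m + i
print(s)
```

m=3,i=3: s = 0+6 = 6
m=3,i=4: s = 6+7 = 13
m=4,i=3: s = 13+7 = 20
m=4,i=4: s = 20+8 = 28
m=4,i=5: s = 28+9 = 37
m=5,i=3: s = 37+8 = 45
m=5,i=4: s = 45+9 = 54
m=5,i=5: s = 54+10 = 64
m=5,i=6: s = 64+11 = 75
m=6,i=3: s = 75+9 = 84
m=6,i=4: s = 84+10 = 94
m=6,i=5: s = 94+11 = 105
m=6,i=6: s = 105+12 = 117
m=6,i=7: s = 117+13 = 130

130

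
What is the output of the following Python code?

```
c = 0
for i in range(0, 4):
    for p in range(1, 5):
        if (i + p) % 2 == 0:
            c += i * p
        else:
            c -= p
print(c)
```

8

i=0,p=1: odd sum, c = 0-1 = -1
i=0,p=2: even sum, c = (-1)+0 = -1
i=0,p=3: odd sum, c = (-1)-3 = -4
i=0,p=4: even sum, c = (-4)+0 = -4
i=1,p=1: even sum, c = (-4)+1 = -3
i=1,p=2: odd sum, c = (-3)-2 = -5
i=1,p=3: even sum, c = (-5)+3 = -2
i=1,p=4: odd sum, c = (-2)-4 = -6
i=2,p=1: odd sum, c = (-6)-1 = -7
i=2,p=2: even sum, c = (-7)+4 = -3
i=2,p=3: odd sum, c = (-3)-3 = -6
i=2,p=4: even sum, c = (-6)+8 = 2
i=3,p=1: even sum, c = 2+3 = 5
i=3,p=2: odd sum, c = 5-2 = 3
i=3,p=3: even sum, c = 3+9 = 12
i=3,p=4: odd sum, c = 12-4 = 8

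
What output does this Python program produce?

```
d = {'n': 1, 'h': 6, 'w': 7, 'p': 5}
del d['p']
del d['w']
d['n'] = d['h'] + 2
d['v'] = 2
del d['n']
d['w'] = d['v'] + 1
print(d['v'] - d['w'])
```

del 'p' → {'n': 1, 'h': 6, 'w': 7}
del 'w' → {'n': 1, 'h': 6}
d['n'] = d['h']+2 = 8 → {'n': 8, 'h': 6}
d['v'] = 2 → {'n': 8, 'h': 6, 'v': 2}
del 'n' → {'h': 6, 'v': 2}
d['w'] = d['v']+1 = 3 → {'h': 6, 'v': 2, 'w': 3}
d['v']-d['w'] = 2-3 = -1

-1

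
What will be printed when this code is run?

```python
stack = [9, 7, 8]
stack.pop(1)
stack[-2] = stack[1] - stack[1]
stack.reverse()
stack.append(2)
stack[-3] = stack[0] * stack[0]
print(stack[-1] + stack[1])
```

pop(1) removes 7 → [9, 8]
stack[-2] = stack[1]-stack[1] = 8-8 = 0 → [0, 8]
reverse → [8, 0]
append 2 → [8, 0, 2]
stack[-3] = stack[0]*stack[0] = 8*8 = 64 → [64, 0, 2]
stack[-1]+stack[1] = 2+0 = 2

2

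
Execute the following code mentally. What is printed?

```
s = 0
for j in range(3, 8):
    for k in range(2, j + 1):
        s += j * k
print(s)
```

j=3,k=2: s = 0+6 = 6
j=3,k=3: s = 6+9 = 15
j=4,k=2: s = 15+8 = 23
j=4,k=3: s = 23+12 = 35
j=4,k=4: s = 35+16 = 51
j=5,k=2: s = 51+10 = 61
j=5,k=3: s = 61+15 = 76
j=5,k=4: s = 76+20 = 96
j=5,k=5: s = 96+25 = 121
j=6,k=2: s = 121+12 = 133
j=6,k=3: s = 133+18 = 151
j=6,k=4: s = 151+24 = 175
j=6,k=5: s = 175+30 = 205
j=6,k=6: s = 205+36 = 241
j=7,k=2: s = 241+14 = 255
j=7,k=3: s = 255+21 = 276
j=7,k=4: s = 276+28 = 304
j=7,k=5: s = 304+35 = 339
j=7,k=6: s = 339+42 = 381
j=7,k=7: s = 381+49 = 430

430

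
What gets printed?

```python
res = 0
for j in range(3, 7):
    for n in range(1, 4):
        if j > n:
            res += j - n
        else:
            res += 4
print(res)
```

j=3,n=1: 3>1, res = 0+2 = 2
j=3,n=2: 3>2, res = 2+1 = 3
j=3,n=3: not 3>3, res = 3+4 = 7
j=4,n=1: 4>1, res = 7+3 = 10
j=4,n=2: 4>2, res = 10+2 = 12
j=4,n=3: 4>3, res = 12+1 = 13
j=5,n=1: 5>1, res = 13+4 = 17
j=5,n=2: 5>2, res = 17+3 = 20
j=5,n=3: 5>3, res = 20+2 = 22
j=6,n=1: 6>1, res = 22+5 = 27
j=6,n=2: 6>2, res = 27+4 = 31
j=6,n=3: 6>3, res = 31+3 = 34

34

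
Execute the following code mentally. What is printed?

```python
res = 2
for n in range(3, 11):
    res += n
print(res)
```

n=3: res = 2+3 = 5
n=4: res = 5+4 = 9
n=5: res = 9+5 = 14
n=6: res = 14+6 = 20
n=7: res = 20+7 = 27
n=8: res = 27+8 = 35
n=9: res = 35+9 = 44
n=10: res = 44+10 = 54

54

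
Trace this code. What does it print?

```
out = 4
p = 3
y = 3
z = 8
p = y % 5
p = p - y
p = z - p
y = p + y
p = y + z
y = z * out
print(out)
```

4

p = 3%5 = 3
p = 3-3 = 0
p = 8-0 = 8
y = 8+3 = 11
p = 11+8 = 19
y = 8*4 = 32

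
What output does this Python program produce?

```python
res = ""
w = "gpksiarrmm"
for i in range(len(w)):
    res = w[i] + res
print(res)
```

mmrraiskpg

i=0: prepend 'g' → 'g'
i=1: prepend 'p' → 'pg'
i=2: prepend 'k' → 'kpg'
i=3: prepend 's' → 'skpg'
i=4: prepend 'i' → 'iskpg'
i=5: prepend 'a' → 'aiskpg'
i=6: prepend 'r' → 'raiskpg'
i=7: prepend 'r' → 'rraiskpg'
i=8: prepend 'm' → 'mrraiskpg'
i=9: prepend 'm' → 'mmrraiskpg'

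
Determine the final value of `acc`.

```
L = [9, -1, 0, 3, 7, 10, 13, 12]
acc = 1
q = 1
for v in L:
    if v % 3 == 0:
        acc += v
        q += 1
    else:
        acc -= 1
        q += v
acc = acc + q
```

v=9: %3==0, acc = 1+9 = 10; q=2
v=-1: not %3==0, acc = 10-1 = 9; q=1
v=0: %3==0, acc = 9+0 = 9; q=2
v=3: %3==0, acc = 9+3 = 12; q=3
v=7: not %3==0, acc = 12-1 = 11; q=10
v=10: not %3==0, acc = 11-1 = 10; q=20
v=13: not %3==0, acc = 10-1 = 9; q=33
v=12: %3==0, acc = 9+12 = 21; q=34
acc+q = 21+34 = 55

55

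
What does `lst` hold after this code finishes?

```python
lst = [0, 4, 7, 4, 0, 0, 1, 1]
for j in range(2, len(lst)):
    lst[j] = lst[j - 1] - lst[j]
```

[0, 4, -3, -7, -7, -7, -8, -9]

j=2: lst[2] = 4-7 = -3 → [0, 4, -3, 4, 0, 0, 1, 1]
j=3: lst[3] = (-3)-4 = -7 → [0, 4, -3, -7, 0, 0, 1, 1]
j=4: lst[4] = (-7)-0 = -7 → [0, 4, -3, -7, -7, 0, 1, 1]
j=5: lst[5] = (-7)-0 = -7 → [0, 4, -3, -7, -7, -7, 1, 1]
j=6: lst[6] = (-7)-1 = -8 → [0, 4, -3, -7, -7, -7, -8, 1]
j=7: lst[7] = (-8)-1 = -9 → [0, 4, -3, -7, -7, -7, -8, -9]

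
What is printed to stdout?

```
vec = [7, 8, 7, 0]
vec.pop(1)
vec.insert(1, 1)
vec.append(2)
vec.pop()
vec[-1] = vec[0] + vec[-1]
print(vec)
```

pop(1) removes 8 → [7, 7, 0]
insert 1 at 1 → [7, 1, 7, 0]
append 2 → [7, 1, 7, 0, 2]
pop() removes 2 → [7, 1, 7, 0]
vec[-1] = vec[0]+vec[-1] = 7+0 = 7 → [7, 1, 7, 7]

[7, 1, 7, 7]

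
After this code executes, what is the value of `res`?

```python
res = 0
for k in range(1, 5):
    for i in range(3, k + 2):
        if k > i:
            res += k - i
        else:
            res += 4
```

21

k=2,i=3: not 2>3, res = 0+4 = 4
k=3,i=3: not 3>3, res = 4+4 = 8
k=3,i=4: not 3>4, res = 8+4 = 12
k=4,i=3: 4>3, res = 12+1 = 13
k=4,i=4: not 4>4, res = 13+4 = 17
k=4,i=5: not 4>5, res = 17+4 = 21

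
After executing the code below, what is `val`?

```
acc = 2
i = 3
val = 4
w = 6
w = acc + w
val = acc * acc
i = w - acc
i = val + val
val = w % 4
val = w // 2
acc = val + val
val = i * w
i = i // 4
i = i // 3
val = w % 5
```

w = 2+6 = 8
val = 2*2 = 4
i = 8-2 = 6
i = 4+4 = 8
val = 8%4 = 0
val = 8//2 = 4
acc = 4+4 = 8
val = 8*8 = 64
i = 8//4 = 2
i = 2//3 = 0
val = 8%5 = 3

3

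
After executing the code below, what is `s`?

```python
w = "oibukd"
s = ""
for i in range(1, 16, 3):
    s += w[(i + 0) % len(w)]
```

i=1: add w[1]='i' → 'i'
i=4: add w[4]='k' → 'ik'
i=7: add w[1]='i' → 'iki'
i=10: add w[4]='k' → 'ikik'
i=13: add w[1]='i' → 'ikiki'

'ikiki'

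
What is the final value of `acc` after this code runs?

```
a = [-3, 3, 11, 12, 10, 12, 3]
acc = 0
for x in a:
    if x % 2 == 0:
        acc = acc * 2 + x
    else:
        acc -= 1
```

55

x=-3: not even, acc = 0-1 = -1
x=3: not even, acc = (-1)-1 = -2
x=11: not even, acc = (-2)-1 = -3
x=12: even, acc = (-3)*2+12 = 6
x=10: even, acc = 6*2+10 = 22
x=12: even, acc = 22*2+12 = 56
x=3: not even, acc = 56-1 = 55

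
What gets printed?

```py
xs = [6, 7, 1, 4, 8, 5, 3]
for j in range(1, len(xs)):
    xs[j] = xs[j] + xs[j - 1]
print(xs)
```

j=1: xs[1] = 7+6 = 13 → [6, 13, 1, 4, 8, 5, 3]
j=2: xs[2] = 1+13 = 14 → [6, 13, 14, 4, 8, 5, 3]
j=3: xs[3] = 4+14 = 18 → [6, 13, 14, 18, 8, 5, 3]
j=4: xs[4] = 8+18 = 26 → [6, 13, 14, 18, 26, 5, 3]
j=5: xs[5] = 5+26 = 31 → [6, 13, 14, 18, 26, 31, 3]
j=6: xs[6] = 3+31 = 34 → [6, 13, 14, 18, 26, 31, 34]

[6, 13, 14, 18, 26, 31, 34]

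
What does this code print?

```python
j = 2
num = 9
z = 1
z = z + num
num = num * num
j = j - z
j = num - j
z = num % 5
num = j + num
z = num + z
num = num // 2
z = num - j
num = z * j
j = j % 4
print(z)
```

z = 1+9 = 10
num = 9*9 = 81
j = 2-10 = -8
j = 81-(-8) = 89
z = 81%5 = 1
num = 89+81 = 170
z = 170+1 = 171
num = 170//2 = 85
z = 85-89 = -4
num = (-4)*89 = -356
j = 89%4 = 1

-4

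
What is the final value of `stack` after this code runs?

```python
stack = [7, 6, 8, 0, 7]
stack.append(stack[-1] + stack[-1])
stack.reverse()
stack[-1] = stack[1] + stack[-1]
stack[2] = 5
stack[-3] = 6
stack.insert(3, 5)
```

[14, 7, 5, 5, 6, 6, 14]

append stack[-1]+stack[-1] = 7+7 = 14 → [7, 6, 8, 0, 7, 14]
reverse → [14, 7, 0, 8, 6, 7]
stack[-1] = stack[1]+stack[-1] = 7+7 = 14 → [14, 7, 0, 8, 6, 14]
stack[2] = 5 → [14, 7, 5, 8, 6, 14]
stack[-3] = 6 → [14, 7, 5, 6, 6, 14]
insert 5 at 3 → [14, 7, 5, 5, 6, 6, 14]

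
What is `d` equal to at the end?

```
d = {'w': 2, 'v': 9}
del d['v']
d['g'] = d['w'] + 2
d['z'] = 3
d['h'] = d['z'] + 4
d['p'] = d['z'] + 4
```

del 'v' → {'w': 2}
d['g'] = d['w']+2 = 4 → {'w': 2, 'g': 4}
d['z'] = 3 → {'w': 2, 'g': 4, 'z': 3}
d['h'] = d['z']+4 = 7 → {'w': 2, 'g': 4, 'z': 3, 'h': 7}
d['p'] = d['z']+4 = 7 → {'w': 2, 'g': 4, 'z': 3, 'h': 7, 'p': 7}

{'w': 2, 'g': 4, 'z': 3, 'h': 7, 'p': 7}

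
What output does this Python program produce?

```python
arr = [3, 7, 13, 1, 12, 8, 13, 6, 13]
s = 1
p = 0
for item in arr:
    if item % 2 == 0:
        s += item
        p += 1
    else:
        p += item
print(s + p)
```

item=3: not even; p=3
item=7: not even; p=10
item=13: not even; p=23
item=1: not even; p=24
item=12: even, s = 1+12 = 13; p=25
item=8: even, s = 13+8 = 21; p=26
item=13: not even; p=39
item=6: even, s = 21+6 = 27; p=40
item=13: not even; p=53
s+p = 27+53 = 80

80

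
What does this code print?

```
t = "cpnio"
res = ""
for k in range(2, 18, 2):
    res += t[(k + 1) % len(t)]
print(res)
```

icnopicn

k=2: add t[3]='i' → 'i'
k=4: add t[0]='c' → 'ic'
k=6: add t[2]='n' → 'icn'
k=8: add t[4]='o' → 'icno'
k=10: add t[1]='p' → 'icnop'
k=12: add t[3]='i' → 'icnopi'
k=14: add t[0]='c' → 'icnopic'
k=16: add t[2]='n' → 'icnopicn'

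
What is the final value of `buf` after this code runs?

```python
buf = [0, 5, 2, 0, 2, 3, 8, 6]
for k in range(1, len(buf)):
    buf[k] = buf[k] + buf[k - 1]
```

k=1: buf[1] = 5+0 = 5 → [0, 5, 2, 0, 2, 3, 8, 6]
k=2: buf[2] = 2+5 = 7 → [0, 5, 7, 0, 2, 3, 8, 6]
k=3: buf[3] = 0+7 = 7 → [0, 5, 7, 7, 2, 3, 8, 6]
k=4: buf[4] = 2+7 = 9 → [0, 5, 7, 7, 9, 3, 8, 6]
k=5: buf[5] = 3+9 = 12 → [0, 5, 7, 7, 9, 12, 8, 6]
k=6: buf[6] = 8+12 = 20 → [0, 5, 7, 7, 9, 12, 20, 6]
k=7: buf[7] = 6+20 = 26 → [0, 5, 7, 7, 9, 12, 20, 26]

[0, 5, 7, 7, 9, 12, 20, 26]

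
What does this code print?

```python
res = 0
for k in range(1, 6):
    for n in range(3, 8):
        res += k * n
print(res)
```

375

k=1,n=3: res = 0+3 = 3
k=1,n=4: res = 3+4 = 7
k=1,n=5: res = 7+5 = 12
k=1,n=6: res = 12+6 = 18
k=1,n=7: res = 18+7 = 25
k=2,n=3: res = 25+6 = 31
k=2,n=4: res = 31+8 = 39
k=2,n=5: res = 39+10 = 49
k=2,n=6: res = 49+12 = 61
k=2,n=7: res = 61+14 = 75
k=3,n=3: res = 75+9 = 84
k=3,n=4: res = 84+12 = 96
k=3,n=5: res = 96+15 = 111
k=3,n=6: res = 111+18 = 129
k=3,n=7: res = 129+21 = 150
k=4,n=3: res = 150+12 = 162
k=4,n=4: res = 162+16 = 178
k=4,n=5: res = 178+20 = 198
k=4,n=6: res = 198+24 = 222
k=4,n=7: res = 222+28 = 250
k=5,n=3: res = 250+15 = 265
k=5,n=4: res = 265+20 = 285
k=5,n=5: res = 285+25 = 310
k=5,n=6: res = 310+30 = 340
k=5,n=7: res = 340+35 = 375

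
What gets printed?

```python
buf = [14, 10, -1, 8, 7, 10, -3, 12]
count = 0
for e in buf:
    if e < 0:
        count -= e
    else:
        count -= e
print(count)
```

e=14: not <0, count = 0-14 = -14
e=10: not <0, count = (-14)-10 = -24
e=-1: <0, count = (-24)-(-1) = -23
e=8: not <0, count = (-23)-8 = -31
e=7: not <0, count = (-31)-7 = -38
e=10: not <0, count = (-38)-10 = -48
e=-3: <0, count = (-48)-(-3) = -45
e=12: not <0, count = (-45)-12 = -57

-57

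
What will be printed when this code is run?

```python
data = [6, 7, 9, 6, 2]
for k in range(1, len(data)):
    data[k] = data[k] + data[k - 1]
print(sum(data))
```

k=1: data[1] = 7+6 = 13 → [6, 13, 9, 6, 2]
k=2: data[2] = 9+13 = 22 → [6, 13, 22, 6, 2]
k=3: data[3] = 6+22 = 28 → [6, 13, 22, 28, 2]
k=4: data[4] = 2+28 = 30 → [6, 13, 22, 28, 30]
sum = 99

99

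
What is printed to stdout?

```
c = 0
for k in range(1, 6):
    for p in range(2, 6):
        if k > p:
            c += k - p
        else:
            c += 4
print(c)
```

k=1,p=2: not 1>2, c = 0+4 = 4
k=1,p=3: not 1>3, c = 4+4 = 8
k=1,p=4: not 1>4, c = 8+4 = 12
k=1,p=5: not 1>5, c = 12+4 = 16
k=2,p=2: not 2>2, c = 16+4 = 20
k=2,p=3: not 2>3, c = 20+4 = 24
k=2,p=4: not 2>4, c = 24+4 = 28
k=2,p=5: not 2>5, c = 28+4 = 32
k=3,p=2: 3>2, c = 32+1 = 33
k=3,p=3: not 3>3, c = 33+4 = 37
k=3,p=4: not 3>4, c = 37+4 = 41
k=3,p=5: not 3>5, c = 41+4 = 45
k=4,p=2: 4>2, c = 45+2 = 47
k=4,p=3: 4>3, c = 47+1 = 48
k=4,p=4: not 4>4, c = 48+4 = 52
k=4,p=5: not 4>5, c = 52+4 = 56
k=5,p=2: 5>2, c = 56+3 = 59
k=5,p=3: 5>3, c = 59+2 = 61
k=5,p=4: 5>4, c = 61+1 = 62
k=5,p=5: not 5>5, c = 62+4 = 66

66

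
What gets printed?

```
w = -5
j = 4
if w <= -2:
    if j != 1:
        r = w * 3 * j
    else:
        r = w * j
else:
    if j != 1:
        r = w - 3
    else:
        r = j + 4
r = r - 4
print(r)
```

-64

w=-5, j=4
w <= -2 is True; j != 1 is True
→ r = w * 3 * j = -60
r = (-60)-4 = -64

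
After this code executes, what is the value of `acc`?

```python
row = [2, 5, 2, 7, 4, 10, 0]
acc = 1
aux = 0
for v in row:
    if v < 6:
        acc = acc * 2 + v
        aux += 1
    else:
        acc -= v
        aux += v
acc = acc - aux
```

50

v=2: <6, acc = 1*2+2 = 4; aux=1
v=5: <6, acc = 4*2+5 = 13; aux=2
v=2: <6, acc = 13*2+2 = 28; aux=3
v=7: not <6, acc = 28-7 = 21; aux=10
v=4: <6, acc = 21*2+4 = 46; aux=11
v=10: not <6, acc = 46-10 = 36; aux=21
v=0: <6, acc = 36*2+0 = 72; aux=22
acc-aux = 72-22 = 50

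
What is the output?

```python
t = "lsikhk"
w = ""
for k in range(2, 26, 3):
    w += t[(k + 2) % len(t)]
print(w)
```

k=2: add t[4]='h' → 'h'
k=5: add t[1]='s' → 'hs'
k=8: add t[4]='h' → 'hsh'
k=11: add t[1]='s' → 'hshs'
k=14: add t[4]='h' → 'hshsh'
k=17: add t[1]='s' → 'hshshs'
k=20: add t[4]='h' → 'hshshsh'
k=23: add t[1]='s' → 'hshshshs'

hshshshs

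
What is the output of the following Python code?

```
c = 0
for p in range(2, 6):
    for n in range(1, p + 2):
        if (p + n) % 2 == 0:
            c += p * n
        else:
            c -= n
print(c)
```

54

p=2,n=1: odd sum, c = 0-1 = -1
p=2,n=2: even sum, c = (-1)+4 = 3
p=2,n=3: odd sum, c = 3-3 = 0
p=3,n=1: even sum, c = 0+3 = 3
p=3,n=2: odd sum, c = 3-2 = 1
p=3,n=3: even sum, c = 1+9 = 10
p=3,n=4: odd sum, c = 10-4 = 6
p=4,n=1: odd sum, c = 6-1 = 5
p=4,n=2: even sum, c = 5+8 = 13
p=4,n=3: odd sum, c = 13-3 = 10
p=4,n=4: even sum, c = 10+16 = 26
p=4,n=5: odd sum, c = 26-5 = 21
p=5,n=1: even sum, c = 21+5 = 26
p=5,n=2: odd sum, c = 26-2 = 24
p=5,n=3: even sum, c = 24+15 = 39
p=5,n=4: odd sum, c = 39-4 = 35
p=5,n=5: even sum, c = 35+25 = 60
p=5,n=6: odd sum, c = 60-6 = 54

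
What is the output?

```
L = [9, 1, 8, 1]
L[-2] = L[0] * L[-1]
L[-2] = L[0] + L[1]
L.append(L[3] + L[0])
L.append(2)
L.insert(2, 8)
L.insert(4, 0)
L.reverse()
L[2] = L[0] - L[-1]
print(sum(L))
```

L[-2] = L[0]*L[-1] = 9*1 = 9 → [9, 1, 9, 1]
L[-2] = L[0]+L[1] = 9+1 = 10 → [9, 1, 10, 1]
append L[3]+L[0] = 1+9 = 10 → [9, 1, 10, 1, 10]
append 2 → [9, 1, 10, 1, 10, 2]
insert 8 at 2 → [9, 1, 8, 10, 1, 10, 2]
insert 0 at 4 → [9, 1, 8, 10, 0, 1, 10, 2]
reverse → [2, 10, 1, 0, 10, 8, 1, 9]
L[2] = L[0]-L[-1] = 2-9 = -7 → [2, 10, -7, 0, 10, 8, 1, 9]
sum = 33

33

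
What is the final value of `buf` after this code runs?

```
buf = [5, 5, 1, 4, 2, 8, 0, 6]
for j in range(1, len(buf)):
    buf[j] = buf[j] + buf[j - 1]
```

j=1: buf[1] = 5+5 = 10 → [5, 10, 1, 4, 2, 8, 0, 6]
j=2: buf[2] = 1+10 = 11 → [5, 10, 11, 4, 2, 8, 0, 6]
j=3: buf[3] = 4+11 = 15 → [5, 10, 11, 15, 2, 8, 0, 6]
j=4: buf[4] = 2+15 = 17 → [5, 10, 11, 15, 17, 8, 0, 6]
j=5: buf[5] = 8+17 = 25 → [5, 10, 11, 15, 17, 25, 0, 6]
j=6: buf[6] = 0+25 = 25 → [5, 10, 11, 15, 17, 25, 25, 6]
j=7: buf[7] = 6+25 = 31 → [5, 10, 11, 15, 17, 25, 25, 31]

[5, 10, 11, 15, 17, 25, 25, 31]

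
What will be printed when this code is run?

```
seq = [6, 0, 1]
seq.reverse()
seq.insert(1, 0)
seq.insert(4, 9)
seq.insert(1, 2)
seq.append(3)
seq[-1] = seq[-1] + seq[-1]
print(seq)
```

[1, 2, 0, 0, 6, 9, 6]

reverse → [1, 0, 6]
insert 0 at 1 → [1, 0, 0, 6]
insert 9 at 4 → [1, 0, 0, 6, 9]
insert 2 at 1 → [1, 2, 0, 0, 6, 9]
append 3 → [1, 2, 0, 0, 6, 9, 3]
seq[-1] = seq[-1]+seq[-1] = 3+3 = 6 → [1, 2, 0, 0, 6, 9, 6]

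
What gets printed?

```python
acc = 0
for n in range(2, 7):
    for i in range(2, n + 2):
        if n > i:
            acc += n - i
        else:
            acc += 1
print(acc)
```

n=2,i=2: not 2>2, acc = 0+1 = 1
n=2,i=3: not 2>3, acc = 1+1 = 2
n=3,i=2: 3>2, acc = 2+1 = 3
n=3,i=3: not 3>3, acc = 3+1 = 4
n=3,i=4: not 3>4, acc = 4+1 = 5
n=4,i=2: 4>2, acc = 5+2 = 7
n=4,i=3: 4>3, acc = 7+1 = 8
n=4,i=4: not 4>4, acc = 8+1 = 9
n=4,i=5: not 4>5, acc = 9+1 = 10
n=5,i=2: 5>2, acc = 10+3 = 13
n=5,i=3: 5>3, acc = 13+2 = 15
n=5,i=4: 5>4, acc = 15+1 = 16
n=5,i=5: not 5>5, acc = 16+1 = 17
n=5,i=6: not 5>6, acc = 17+1 = 18
n=6,i=2: 6>2, acc = 18+4 = 22
n=6,i=3: 6>3, acc = 22+3 = 25
n=6,i=4: 6>4, acc = 25+2 = 27
n=6,i=5: 6>5, acc = 27+1 = 28
n=6,i=6: not 6>6, acc = 28+1 = 29
n=6,i=7: not 6>7, acc = 29+1 = 30

30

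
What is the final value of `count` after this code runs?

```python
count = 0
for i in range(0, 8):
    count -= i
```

i=0: count = 0-0 = 0
i=1: count = 0-1 = -1
i=2: count = (-1)-2 = -3
i=3: count = (-3)-3 = -6
i=4: count = (-6)-4 = -10
i=5: count = (-10)-5 = -15
i=6: count = (-15)-6 = -21
i=7: count = (-21)-7 = -28

-28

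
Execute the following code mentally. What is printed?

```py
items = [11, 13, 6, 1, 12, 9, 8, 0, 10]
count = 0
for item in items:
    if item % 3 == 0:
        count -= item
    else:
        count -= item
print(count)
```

-70

item=11: not %3==0, count = 0-11 = -11
item=13: not %3==0, count = (-11)-13 = -24
item=6: %3==0, count = (-24)-6 = -30
item=1: not %3==0, count = (-30)-1 = -31
item=12: %3==0, count = (-31)-12 = -43
item=9: %3==0, count = (-43)-9 = -52
item=8: not %3==0, count = (-52)-8 = -60
item=0: %3==0, count = (-60)-0 = -60
item=10: not %3==0, count = (-60)-10 = -70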